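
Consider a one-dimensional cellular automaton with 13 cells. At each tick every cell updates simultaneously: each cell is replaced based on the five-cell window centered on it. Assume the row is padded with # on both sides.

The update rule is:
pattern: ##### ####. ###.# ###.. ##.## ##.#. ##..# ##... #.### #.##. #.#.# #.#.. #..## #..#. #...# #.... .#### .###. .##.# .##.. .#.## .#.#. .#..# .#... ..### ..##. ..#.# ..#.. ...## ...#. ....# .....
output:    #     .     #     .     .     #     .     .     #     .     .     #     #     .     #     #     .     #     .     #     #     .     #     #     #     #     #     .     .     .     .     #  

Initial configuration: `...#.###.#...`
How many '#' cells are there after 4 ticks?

.#.#########.
#.##.#####.#.
#....#.#.##.#
..#..#..#...#
count of #: 4

4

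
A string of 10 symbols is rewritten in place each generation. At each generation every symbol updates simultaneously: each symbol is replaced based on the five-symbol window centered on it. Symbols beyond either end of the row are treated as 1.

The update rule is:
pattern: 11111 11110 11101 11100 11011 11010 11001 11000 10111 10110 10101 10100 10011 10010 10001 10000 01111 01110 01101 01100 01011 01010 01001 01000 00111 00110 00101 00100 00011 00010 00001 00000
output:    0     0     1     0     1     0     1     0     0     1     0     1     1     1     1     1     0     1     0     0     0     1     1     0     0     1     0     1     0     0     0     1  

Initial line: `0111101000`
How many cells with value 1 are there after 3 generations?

9

1000101010
0010010100
1111101111
count of 1: 9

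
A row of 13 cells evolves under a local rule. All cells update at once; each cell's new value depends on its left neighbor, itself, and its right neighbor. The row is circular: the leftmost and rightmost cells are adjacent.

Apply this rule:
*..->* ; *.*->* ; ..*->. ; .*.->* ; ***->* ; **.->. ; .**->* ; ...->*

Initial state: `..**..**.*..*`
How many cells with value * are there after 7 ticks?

11

*.*.*.*.***.*
.*********.**
*********.**.
********.**.*
*******.**.**
******.**.***
*****.**.****
count of *: 11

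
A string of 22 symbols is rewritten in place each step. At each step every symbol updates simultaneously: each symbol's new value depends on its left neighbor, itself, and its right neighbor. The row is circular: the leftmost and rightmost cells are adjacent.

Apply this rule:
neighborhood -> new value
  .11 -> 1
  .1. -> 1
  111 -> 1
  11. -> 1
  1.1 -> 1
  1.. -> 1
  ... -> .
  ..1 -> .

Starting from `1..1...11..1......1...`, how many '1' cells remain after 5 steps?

21

11.11..111.11.....11..
111111.1111111....111.
111111111111111...1111
1111111111111111..1111
11111111111111111.1111
count of 1: 21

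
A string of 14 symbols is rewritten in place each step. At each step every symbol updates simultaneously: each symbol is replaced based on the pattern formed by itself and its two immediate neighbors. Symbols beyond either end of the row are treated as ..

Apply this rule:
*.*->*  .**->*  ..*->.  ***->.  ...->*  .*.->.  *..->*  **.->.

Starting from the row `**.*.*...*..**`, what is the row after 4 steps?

*.*.*.**..*.*.
.*.*.**.*..*.*
..*.**.*.*..*.
*..**.*.*.*..*

*..**.*.*.*..*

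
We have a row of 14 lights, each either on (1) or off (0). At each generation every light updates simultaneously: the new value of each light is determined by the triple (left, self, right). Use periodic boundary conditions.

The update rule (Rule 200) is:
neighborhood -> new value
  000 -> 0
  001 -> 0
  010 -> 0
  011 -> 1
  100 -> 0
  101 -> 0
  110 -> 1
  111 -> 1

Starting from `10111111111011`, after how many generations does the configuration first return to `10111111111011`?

10111111111011

1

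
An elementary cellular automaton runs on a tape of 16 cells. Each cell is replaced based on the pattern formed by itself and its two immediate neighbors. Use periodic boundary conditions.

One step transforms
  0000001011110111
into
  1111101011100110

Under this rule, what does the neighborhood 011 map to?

At position 8 the neighborhood is 011; the next row has 1 there.

1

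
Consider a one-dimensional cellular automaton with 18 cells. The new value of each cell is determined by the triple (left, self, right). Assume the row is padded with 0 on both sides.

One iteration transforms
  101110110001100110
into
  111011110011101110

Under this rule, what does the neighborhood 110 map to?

At position 4 the neighborhood is 110; the next row has 1 there.

1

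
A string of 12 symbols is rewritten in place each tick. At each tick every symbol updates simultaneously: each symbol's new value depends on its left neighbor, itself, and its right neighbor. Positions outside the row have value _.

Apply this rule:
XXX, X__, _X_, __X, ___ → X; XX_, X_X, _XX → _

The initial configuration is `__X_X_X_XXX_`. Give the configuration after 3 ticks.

XXXXX__XX__X

XXX_X_X__X_X
_X__X_XXXX_X
XXXXX__XX__X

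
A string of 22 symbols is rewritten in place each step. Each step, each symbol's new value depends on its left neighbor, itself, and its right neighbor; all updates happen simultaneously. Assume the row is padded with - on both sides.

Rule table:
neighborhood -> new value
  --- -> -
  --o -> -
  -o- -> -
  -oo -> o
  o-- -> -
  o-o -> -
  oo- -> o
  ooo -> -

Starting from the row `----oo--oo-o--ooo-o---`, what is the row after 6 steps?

step 1: ----oo--oo----o-o-----
step 2: ----oo--oo------------
step 3: ----oo--oo------------  (fixed point — unchanged through step 6)

----oo--oo------------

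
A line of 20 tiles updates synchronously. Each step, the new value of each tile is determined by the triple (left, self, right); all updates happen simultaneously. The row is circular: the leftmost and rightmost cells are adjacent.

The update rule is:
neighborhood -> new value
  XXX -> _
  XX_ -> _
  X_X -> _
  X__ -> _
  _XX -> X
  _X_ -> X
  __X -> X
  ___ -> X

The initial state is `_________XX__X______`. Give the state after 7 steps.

step 1: XXXXXXXXXX__XX_XXXXX
step 2: ___________XX__X____
step 3: XXXXXXXXXXXX__XX_XXX
step 4: _____________XX__X__
step 5: XXXXXXXXXXXXXX__XX_X
step 6: _______________XX__X
step 7: _XXXXXXXXXXXXXXX__XX

_XXXXXXXXXXXXXXX__XX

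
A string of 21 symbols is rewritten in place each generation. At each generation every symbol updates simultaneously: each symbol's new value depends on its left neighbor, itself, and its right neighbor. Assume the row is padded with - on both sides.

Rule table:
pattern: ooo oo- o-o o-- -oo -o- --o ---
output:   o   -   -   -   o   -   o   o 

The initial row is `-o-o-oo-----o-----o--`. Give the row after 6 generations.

o--oooo--oooo--o--o--

generation 1: o----o--oooo--oooo--o
generation 2: --ooo--oooo--oooo--o-
generation 3: oooo--oooo--oooo--o--
generation 4: ooo--oooo--oooo--o--o
generation 5: oo--oooo--oooo--o--o-
generation 6: o--oooo--oooo--o--o--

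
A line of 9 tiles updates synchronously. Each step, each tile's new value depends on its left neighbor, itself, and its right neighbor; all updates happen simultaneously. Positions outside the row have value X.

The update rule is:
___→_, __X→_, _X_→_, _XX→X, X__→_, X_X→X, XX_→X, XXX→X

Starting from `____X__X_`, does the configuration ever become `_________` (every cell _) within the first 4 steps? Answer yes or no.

________X
________X  (fixed point — unchanged through step 4)
step 4 is ________X, still not uniform _

no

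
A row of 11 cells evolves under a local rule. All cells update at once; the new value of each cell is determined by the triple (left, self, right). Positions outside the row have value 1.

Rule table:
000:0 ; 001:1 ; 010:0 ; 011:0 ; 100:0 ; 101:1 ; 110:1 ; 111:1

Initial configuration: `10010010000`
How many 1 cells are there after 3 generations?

5

10100100001
11001000010
11010000101
count of 1: 5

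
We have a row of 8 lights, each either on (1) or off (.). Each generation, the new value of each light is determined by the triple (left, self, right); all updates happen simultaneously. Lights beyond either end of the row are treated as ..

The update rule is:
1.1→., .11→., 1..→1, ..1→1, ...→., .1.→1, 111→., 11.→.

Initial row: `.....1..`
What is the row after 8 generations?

....111.
...1...1
..111.11
.1......
111.....
...1....
..111...
.1...1..

.1...1..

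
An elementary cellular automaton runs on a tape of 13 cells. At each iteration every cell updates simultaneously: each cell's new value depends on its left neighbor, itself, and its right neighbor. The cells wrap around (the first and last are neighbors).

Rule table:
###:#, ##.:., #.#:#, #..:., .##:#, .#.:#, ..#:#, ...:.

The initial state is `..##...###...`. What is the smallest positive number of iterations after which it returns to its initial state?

iteration 1: .##...###....
iteration 2: ##...###.....
iteration 3: #...###.....#
iteration 4: ...###.....##
iteration 5: ..###.....##.
iteration 6: .###.....##..
iteration 7: ###.....##...
iteration 8: ##.....##...#
iteration 9: #.....##...##
iteration 10: .....##...###
iteration 11: ....##...###.
iteration 12: ...##...###..
iteration 13: ..##...###...

13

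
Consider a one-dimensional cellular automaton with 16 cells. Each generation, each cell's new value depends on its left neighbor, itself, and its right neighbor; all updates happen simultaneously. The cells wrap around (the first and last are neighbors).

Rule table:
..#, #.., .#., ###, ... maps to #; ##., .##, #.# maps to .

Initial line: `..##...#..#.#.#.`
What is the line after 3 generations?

......###.#####.

generation 1: ##..#######.#.##
generation 2: #.##.#####..#..#
generation 3: ......###.#####.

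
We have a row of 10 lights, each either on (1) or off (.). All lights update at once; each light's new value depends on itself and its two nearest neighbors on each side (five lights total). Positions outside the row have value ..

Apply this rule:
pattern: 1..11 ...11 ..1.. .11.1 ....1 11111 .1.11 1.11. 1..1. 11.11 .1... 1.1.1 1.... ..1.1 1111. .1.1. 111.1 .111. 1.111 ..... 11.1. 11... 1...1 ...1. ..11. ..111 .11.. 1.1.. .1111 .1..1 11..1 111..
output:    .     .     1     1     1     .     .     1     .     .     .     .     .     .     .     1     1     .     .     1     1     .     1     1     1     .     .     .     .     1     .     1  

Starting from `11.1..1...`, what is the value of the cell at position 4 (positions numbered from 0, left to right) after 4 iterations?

1

iteration 1: 111.1.1..1
iteration 2: ..11.1.1.1
iteration 3: 1.111.1.1.
iteration 4: ....11.1..
position 4 holds 1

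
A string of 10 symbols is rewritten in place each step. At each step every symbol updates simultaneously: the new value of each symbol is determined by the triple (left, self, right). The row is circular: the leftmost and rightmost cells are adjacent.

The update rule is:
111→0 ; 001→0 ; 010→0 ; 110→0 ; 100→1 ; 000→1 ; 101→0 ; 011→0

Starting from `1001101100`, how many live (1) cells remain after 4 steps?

0100000010
0011111001
1000000100
0111110010
count of 1: 6

6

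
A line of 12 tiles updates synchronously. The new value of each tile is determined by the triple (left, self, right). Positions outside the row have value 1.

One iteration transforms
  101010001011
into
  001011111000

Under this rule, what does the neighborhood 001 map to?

At position 7 the neighborhood is 001; the next row has 1 there.

1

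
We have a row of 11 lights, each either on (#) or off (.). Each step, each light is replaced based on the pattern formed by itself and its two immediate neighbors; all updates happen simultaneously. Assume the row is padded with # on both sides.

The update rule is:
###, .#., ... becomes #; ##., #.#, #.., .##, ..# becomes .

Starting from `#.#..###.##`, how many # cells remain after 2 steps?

step 1: ..#...#...#
step 2: ..#.#.#.#..
count of #: 4

4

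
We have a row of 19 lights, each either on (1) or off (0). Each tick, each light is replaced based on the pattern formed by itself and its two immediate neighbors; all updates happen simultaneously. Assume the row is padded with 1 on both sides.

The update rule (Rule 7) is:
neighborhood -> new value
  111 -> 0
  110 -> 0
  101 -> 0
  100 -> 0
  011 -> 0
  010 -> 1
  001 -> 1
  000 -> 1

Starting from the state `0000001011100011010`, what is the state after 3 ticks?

0111111000001100010
0000000011110001110
0111111100000110000

0111111100000110000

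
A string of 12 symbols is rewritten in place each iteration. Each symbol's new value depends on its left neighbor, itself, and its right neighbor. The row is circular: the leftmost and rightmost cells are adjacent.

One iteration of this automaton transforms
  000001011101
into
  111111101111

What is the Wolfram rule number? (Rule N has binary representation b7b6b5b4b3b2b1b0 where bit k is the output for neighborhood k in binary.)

247

position 8: 111 → 1  (bit 7 = 1)
position 9: 110 → 1  (bit 6 = 1)
position 6: 101 → 1  (bit 5 = 1)
position 0: 100 → 1  (bit 4 = 1)
position 7: 011 → 0  (bit 3 = 0)
position 5: 010 → 1  (bit 2 = 1)
position 4: 001 → 1  (bit 1 = 1)
position 1: 000 → 1  (bit 0 = 1)
bits b7..b0 = 11110111 = 247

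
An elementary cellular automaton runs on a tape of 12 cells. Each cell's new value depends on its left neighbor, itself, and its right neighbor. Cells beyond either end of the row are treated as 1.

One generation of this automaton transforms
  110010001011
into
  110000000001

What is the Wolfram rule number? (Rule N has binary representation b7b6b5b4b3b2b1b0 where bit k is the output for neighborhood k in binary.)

192

position 0: 111 → 1  (bit 7 = 1)
position 1: 110 → 1  (bit 6 = 1)
position 9: 101 → 0  (bit 5 = 0)
position 2: 100 → 0  (bit 4 = 0)
position 10: 011 → 0  (bit 3 = 0)
position 4: 010 → 0  (bit 2 = 0)
position 3: 001 → 0  (bit 1 = 0)
position 6: 000 → 0  (bit 0 = 0)
bits b7..b0 = 11000000 = 192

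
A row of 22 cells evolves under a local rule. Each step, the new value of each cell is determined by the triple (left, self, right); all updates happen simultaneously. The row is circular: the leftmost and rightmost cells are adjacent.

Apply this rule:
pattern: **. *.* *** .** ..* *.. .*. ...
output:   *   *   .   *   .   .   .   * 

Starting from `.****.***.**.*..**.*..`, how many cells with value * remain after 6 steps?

step 1: .*..***.*****...***..*
step 2: *...*.***...*.*.*.*...
step 3: ..*..**.*.*..*.*.*..*.
step 4: *....***.*....*.*.....
step 5: ..**.*.**..**..*..***.
step 6: *.***.***..**.....*.*.
count of *: 11

11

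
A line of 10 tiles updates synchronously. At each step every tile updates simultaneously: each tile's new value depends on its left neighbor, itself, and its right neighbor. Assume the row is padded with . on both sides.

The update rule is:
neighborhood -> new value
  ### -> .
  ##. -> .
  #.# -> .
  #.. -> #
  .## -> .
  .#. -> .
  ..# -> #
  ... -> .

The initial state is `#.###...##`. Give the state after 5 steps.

.....#.#..
....#...#.
...#.#.#.#
..#.......
.#.#......

.#.#......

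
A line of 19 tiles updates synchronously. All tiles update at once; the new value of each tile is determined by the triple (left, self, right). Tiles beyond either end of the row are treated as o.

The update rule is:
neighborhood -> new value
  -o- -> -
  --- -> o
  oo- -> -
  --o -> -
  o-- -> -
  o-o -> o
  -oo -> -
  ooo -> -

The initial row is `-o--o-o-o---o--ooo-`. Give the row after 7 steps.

o----o-o--o-------o
--oo--o-----ooooo--
--------ooo--------
-oooooo-----oooooo-
o-------ooo-------o
--ooooo-----ooooo--
--------ooo--------

--------ooo--------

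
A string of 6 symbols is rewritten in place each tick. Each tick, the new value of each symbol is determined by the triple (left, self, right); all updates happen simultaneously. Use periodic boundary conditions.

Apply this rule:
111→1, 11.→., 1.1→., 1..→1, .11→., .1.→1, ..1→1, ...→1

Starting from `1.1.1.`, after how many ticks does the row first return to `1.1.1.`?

1

tick 1: 1.1.1.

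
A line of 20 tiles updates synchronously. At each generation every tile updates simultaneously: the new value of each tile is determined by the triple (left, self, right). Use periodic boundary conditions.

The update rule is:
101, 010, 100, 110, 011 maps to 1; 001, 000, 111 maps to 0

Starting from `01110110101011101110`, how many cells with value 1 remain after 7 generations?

9

01011111111110111011
11110000000011101111
00011000000010111000
00011100000011101100
00010110000010111110
00011111000011100011
10010001100010110011
count of 1: 9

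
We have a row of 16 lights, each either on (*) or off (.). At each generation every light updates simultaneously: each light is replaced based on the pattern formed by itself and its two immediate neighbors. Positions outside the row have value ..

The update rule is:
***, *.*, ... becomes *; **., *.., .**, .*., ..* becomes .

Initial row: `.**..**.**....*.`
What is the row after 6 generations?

..**..*..*....**

.......*...**...
******...*....**
.****..*...**...
..**.....*....**
*....***...**...
..**..*..*....**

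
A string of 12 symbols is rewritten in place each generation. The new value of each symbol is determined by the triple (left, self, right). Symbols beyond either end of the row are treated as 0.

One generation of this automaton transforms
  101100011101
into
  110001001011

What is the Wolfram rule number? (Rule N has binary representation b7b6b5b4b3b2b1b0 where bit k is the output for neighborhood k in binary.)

position 8: 111 → 1  (bit 7 = 1)
position 3: 110 → 0  (bit 6 = 0)
position 1: 101 → 1  (bit 5 = 1)
position 4: 100 → 0  (bit 4 = 0)
position 2: 011 → 0  (bit 3 = 0)
position 0: 010 → 1  (bit 2 = 1)
position 6: 001 → 0  (bit 1 = 0)
position 5: 000 → 1  (bit 0 = 1)
bits b7..b0 = 10100101 = 165

165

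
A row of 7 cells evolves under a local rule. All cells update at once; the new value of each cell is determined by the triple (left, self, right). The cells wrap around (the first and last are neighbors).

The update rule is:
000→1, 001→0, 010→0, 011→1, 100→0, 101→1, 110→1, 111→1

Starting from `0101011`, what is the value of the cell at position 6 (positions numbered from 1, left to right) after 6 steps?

1

1010111
1101111
1111111
1111111  (fixed point — unchanged through step 6)
position 6 holds 1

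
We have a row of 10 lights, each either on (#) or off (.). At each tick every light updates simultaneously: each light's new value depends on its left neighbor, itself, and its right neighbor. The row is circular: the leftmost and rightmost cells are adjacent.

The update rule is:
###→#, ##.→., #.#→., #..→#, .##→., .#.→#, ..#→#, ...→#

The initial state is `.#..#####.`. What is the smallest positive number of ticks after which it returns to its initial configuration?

####.###.#
###...#...
.#.#######
.#..#####.

4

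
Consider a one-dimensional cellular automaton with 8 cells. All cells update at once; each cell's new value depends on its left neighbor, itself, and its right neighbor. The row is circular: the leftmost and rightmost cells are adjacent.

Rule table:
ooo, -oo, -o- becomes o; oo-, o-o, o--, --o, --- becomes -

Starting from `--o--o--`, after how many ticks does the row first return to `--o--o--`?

tick 1: --o--o--

1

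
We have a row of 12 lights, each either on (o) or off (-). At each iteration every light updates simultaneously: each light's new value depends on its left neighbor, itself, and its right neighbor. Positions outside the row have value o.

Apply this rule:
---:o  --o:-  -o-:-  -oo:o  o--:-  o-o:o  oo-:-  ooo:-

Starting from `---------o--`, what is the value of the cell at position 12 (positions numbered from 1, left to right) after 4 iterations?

o

iteration 1: -ooooooo----
iteration 2: oo-------oo-
iteration 3: ---ooooo-o-o
iteration 4: -o-o----o-oo
position 12 holds o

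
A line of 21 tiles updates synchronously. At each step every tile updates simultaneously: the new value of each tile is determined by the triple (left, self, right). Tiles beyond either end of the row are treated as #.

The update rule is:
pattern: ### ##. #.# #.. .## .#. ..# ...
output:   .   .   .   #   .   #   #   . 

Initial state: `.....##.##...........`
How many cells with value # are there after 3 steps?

6

#...#.....#.........#
.#.###...###.......#.
.#....#.#...#.....##.
count of #: 6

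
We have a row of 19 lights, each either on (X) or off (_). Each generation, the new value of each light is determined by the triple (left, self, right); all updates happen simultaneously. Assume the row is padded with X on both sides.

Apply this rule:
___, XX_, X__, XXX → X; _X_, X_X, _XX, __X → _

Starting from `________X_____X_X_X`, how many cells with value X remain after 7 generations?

16

generation 1: XXXXXXX__XXXX______
generation 2: XXXXXXXX__XXXXXXXX_
generation 3: XXXXXXXXX__XXXXXXX_
generation 4: XXXXXXXXXX__XXXXXX_
generation 5: XXXXXXXXXXX__XXXXX_
generation 6: XXXXXXXXXXXX__XXXX_
generation 7: XXXXXXXXXXXXX__XXX_
count of X: 16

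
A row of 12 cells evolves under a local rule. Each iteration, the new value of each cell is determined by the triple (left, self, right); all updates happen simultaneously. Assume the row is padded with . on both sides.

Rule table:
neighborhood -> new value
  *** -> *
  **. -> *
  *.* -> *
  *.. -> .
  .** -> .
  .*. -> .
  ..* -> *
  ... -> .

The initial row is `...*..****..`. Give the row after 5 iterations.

..*..*.***..
.*..*.*.**..
*..*.*.*.*..
..*.*.*.*...
.*.*.*.*....

.*.*.*.*....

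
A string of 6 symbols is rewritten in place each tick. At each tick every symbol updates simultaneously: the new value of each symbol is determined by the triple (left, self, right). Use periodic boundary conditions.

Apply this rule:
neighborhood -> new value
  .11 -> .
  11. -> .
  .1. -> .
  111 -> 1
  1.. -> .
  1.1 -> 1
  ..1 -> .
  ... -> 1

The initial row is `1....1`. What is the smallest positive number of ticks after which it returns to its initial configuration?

..11..
1....1

2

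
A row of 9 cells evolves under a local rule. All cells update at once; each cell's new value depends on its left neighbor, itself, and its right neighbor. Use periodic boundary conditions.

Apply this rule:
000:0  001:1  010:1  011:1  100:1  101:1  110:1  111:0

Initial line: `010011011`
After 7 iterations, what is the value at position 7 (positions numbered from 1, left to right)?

iteration 1: 111111111
iteration 2: 000000000
iteration 3: 000000000  (fixed point — unchanged through iteration 7)
position 7 holds 0

0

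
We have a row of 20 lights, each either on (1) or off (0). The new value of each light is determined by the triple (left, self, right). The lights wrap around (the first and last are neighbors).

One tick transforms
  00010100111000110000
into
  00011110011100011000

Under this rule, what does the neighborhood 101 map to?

At position 4 the neighborhood is 101; the next row has 1 there.

1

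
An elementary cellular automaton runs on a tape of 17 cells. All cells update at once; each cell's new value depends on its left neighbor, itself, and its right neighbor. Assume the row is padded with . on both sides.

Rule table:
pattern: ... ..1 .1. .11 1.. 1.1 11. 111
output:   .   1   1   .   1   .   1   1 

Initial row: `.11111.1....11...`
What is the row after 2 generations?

1..111..1111..11.

generation 1: 1.1111.11..1.11..
generation 2: 1..111..1111..11.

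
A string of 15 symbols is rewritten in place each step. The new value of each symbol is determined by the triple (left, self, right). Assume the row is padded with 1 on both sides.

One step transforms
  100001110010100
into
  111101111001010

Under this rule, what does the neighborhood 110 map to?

At position 0 the neighborhood is 110; the next row has 1 there.

1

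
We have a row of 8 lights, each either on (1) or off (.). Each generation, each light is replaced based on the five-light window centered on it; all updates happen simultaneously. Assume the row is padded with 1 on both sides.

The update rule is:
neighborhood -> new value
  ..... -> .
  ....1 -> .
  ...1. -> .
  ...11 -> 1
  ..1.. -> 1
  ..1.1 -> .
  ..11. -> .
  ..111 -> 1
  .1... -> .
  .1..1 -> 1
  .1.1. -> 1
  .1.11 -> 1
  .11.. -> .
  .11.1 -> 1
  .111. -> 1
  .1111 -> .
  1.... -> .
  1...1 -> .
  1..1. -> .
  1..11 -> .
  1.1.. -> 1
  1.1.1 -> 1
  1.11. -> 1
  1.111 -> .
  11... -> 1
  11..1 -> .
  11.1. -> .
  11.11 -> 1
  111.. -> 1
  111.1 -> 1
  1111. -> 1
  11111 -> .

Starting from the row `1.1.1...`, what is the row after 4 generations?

..111.11

1.111..1
11.11..1
1111...1
..111.11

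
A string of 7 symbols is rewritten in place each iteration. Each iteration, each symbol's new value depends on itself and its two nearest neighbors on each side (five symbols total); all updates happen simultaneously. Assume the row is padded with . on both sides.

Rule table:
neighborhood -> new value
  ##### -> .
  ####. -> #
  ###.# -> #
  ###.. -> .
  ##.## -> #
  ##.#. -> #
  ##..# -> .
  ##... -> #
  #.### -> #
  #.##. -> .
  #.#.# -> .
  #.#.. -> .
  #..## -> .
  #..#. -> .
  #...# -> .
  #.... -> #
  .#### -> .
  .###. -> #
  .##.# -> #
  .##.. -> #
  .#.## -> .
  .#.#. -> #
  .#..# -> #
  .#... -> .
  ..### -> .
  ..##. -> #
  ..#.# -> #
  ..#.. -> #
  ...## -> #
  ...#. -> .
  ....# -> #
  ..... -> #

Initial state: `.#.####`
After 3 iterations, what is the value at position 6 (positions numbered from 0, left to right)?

#

iteration 1: .#.#.#.
iteration 2: .##.#..
iteration 3: ####..#
position 6 holds #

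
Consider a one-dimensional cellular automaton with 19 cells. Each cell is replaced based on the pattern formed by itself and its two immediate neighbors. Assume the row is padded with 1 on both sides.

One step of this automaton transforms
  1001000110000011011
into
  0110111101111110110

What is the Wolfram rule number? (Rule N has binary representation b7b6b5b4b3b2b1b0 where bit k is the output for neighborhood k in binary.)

position 18: 111 → 0  (bit 7 = 0)
position 0: 110 → 0  (bit 6 = 0)
position 16: 101 → 1  (bit 5 = 1)
position 1: 100 → 1  (bit 4 = 1)
position 7: 011 → 1  (bit 3 = 1)
position 3: 010 → 0  (bit 2 = 0)
position 2: 001 → 1  (bit 1 = 1)
position 5: 000 → 1  (bit 0 = 1)
bits b7..b0 = 00111011 = 59

59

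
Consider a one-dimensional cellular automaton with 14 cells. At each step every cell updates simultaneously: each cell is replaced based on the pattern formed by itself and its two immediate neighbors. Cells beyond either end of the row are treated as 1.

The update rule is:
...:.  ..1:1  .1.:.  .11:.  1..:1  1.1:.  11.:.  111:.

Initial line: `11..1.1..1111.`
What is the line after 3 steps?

..11...11.1.1.

step 1: ..11...11.....
step 2: 11..1.1..1...1
step 3: ..11...11.1.1.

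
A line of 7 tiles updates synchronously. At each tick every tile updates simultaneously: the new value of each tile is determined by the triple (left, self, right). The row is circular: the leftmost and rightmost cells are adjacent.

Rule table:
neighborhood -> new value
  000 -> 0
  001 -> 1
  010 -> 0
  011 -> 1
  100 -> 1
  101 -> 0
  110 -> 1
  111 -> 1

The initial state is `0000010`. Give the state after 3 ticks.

0000101
1001000
0110101

0110101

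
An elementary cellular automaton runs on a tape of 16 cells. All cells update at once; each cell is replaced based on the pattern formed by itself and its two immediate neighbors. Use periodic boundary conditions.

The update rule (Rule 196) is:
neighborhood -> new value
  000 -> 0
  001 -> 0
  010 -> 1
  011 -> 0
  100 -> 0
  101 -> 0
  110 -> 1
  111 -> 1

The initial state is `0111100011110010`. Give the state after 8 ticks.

0000100000010010

tick 1: 0011100001110010
tick 2: 0001100000110010
tick 3: 0000100000010010
tick 4: 0000100000010010  (fixed point — unchanged through tick 8)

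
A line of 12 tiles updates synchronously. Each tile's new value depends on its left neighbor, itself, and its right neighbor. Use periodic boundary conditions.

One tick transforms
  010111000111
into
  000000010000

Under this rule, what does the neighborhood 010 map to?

0

At position 1 the neighborhood is 010; the next row has 0 there.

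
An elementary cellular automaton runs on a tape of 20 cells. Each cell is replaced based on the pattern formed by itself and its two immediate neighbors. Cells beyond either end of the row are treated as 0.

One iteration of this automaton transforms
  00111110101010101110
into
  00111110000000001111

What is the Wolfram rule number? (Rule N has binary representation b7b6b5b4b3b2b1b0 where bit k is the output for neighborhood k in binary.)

216

position 3: 111 → 1  (bit 7 = 1)
position 6: 110 → 1  (bit 6 = 1)
position 7: 101 → 0  (bit 5 = 0)
position 19: 100 → 1  (bit 4 = 1)
position 2: 011 → 1  (bit 3 = 1)
position 8: 010 → 0  (bit 2 = 0)
position 1: 001 → 0  (bit 1 = 0)
position 0: 000 → 0  (bit 0 = 0)
bits b7..b0 = 11011000 = 216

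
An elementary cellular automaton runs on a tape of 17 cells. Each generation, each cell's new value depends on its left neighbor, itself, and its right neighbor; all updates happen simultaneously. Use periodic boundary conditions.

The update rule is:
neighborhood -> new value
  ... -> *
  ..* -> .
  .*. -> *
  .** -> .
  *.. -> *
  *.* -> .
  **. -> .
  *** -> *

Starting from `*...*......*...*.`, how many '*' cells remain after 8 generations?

10

***.******.***.*.
.*...****...*..*.
.***..**.**.**.**
..*.*............
*.*.*************
..*..************
*.**..**********.
*...*..********..
count of *: 10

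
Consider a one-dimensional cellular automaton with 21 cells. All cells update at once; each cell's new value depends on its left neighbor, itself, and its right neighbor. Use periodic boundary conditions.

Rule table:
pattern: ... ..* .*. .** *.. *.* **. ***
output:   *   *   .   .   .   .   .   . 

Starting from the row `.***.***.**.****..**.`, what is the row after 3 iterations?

.*................*..

iteration 1: *................*...
iteration 2: ..***************..**
iteration 3: .*................*..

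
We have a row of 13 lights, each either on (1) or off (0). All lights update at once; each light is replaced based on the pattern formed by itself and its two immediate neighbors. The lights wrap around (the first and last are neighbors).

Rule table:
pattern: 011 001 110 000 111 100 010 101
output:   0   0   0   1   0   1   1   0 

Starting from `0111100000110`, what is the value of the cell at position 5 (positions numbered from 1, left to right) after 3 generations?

1

0000011110001
1111000001101
0000111100000
position 5 holds 1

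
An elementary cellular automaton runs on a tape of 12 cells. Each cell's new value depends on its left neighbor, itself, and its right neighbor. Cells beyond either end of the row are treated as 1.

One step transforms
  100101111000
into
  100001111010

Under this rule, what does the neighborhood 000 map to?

At position 10 the neighborhood is 000; the next row has 1 there.

1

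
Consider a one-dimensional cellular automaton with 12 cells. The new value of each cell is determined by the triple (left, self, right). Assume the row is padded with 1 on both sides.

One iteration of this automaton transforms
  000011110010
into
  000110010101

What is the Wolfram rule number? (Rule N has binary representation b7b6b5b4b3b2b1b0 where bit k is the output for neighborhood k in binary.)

position 5: 111 → 0  (bit 7 = 0)
position 7: 110 → 1  (bit 6 = 1)
position 11: 101 → 1  (bit 5 = 1)
position 0: 100 → 0  (bit 4 = 0)
position 4: 011 → 1  (bit 3 = 1)
position 10: 010 → 0  (bit 2 = 0)
position 3: 001 → 1  (bit 1 = 1)
position 1: 000 → 0  (bit 0 = 0)
bits b7..b0 = 01101010 = 106

106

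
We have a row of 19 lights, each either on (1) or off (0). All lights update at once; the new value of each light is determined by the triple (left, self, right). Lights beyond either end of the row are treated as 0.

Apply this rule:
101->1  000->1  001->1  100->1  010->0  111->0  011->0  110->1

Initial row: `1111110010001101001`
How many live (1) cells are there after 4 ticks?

0000011101110110110
1111100110011011011
0000111011101101101
1111001100110110110
count of 1: 12

12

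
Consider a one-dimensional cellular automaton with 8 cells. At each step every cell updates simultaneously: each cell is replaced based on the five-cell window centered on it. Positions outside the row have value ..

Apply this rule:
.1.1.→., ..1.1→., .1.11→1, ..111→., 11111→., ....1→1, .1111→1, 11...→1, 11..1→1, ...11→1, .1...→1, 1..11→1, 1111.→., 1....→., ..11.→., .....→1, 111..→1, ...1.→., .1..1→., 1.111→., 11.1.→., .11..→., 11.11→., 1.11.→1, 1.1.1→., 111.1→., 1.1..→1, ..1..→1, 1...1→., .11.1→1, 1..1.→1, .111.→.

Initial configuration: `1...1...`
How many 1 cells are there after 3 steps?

4

11..11.1
..11.1.1
11.1...1
count of 1: 4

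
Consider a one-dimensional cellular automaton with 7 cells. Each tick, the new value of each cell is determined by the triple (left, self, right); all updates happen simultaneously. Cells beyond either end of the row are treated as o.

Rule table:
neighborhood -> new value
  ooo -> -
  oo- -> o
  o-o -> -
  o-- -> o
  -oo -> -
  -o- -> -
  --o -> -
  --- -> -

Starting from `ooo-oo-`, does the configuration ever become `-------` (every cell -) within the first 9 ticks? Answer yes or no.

tick 1: --o--o-
tick 2: o--o---
tick 3: oo--o--
tick 4: -oo--o-
tick 5: --oo---
tick 6: o--oo--
tick 7: oo--oo-
tick 8: -oo--o-  (repeats tick 4; period 4)
tick 9: --oo---
tick 9 is --oo---, still not uniform -

no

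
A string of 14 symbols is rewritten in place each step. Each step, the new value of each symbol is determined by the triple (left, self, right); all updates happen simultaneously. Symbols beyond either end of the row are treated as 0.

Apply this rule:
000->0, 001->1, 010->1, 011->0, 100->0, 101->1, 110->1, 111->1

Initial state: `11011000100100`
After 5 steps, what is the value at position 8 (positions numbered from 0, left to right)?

01101001101100
10111010110100
11011111011100
01101111101100
10110111110100
position 8 holds 1

1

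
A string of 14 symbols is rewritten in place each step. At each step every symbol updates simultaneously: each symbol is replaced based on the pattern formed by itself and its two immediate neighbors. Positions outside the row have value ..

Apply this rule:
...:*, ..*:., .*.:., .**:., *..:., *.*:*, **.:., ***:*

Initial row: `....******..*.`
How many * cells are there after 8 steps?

***..****.....
.*....**..****
...**......**.
**....****....
...**..**..***
**..........*.
...********...
**..******..**
count of *: 10

10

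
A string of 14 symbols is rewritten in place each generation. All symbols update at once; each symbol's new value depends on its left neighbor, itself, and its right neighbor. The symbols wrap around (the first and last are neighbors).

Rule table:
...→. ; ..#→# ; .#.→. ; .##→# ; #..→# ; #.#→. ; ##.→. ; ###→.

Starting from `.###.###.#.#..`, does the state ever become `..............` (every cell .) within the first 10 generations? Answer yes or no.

##...#......#.
#.#.#.#....#..
.......#..#.##
#.....#.##..#.
.#...#..#.##..
#.#.#.##..#.#.
......#.##....
.....#..#.#...
....#.##...#..
...#..#.#.#.#.
generation 10 is ...#..#.#.#.#., still not uniform .

no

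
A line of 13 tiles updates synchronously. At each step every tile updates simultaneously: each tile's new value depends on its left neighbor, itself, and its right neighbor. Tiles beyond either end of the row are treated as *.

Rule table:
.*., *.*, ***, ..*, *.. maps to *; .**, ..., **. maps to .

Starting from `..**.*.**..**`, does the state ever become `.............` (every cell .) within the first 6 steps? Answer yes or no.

step 1: **..***..**.*
step 2: *.**.*.**..*.
step 3: .*..***..****
step 4: ****.*.**.***
step 5: ***.***..*.**
step 6: **.*.*.****.*
step 6 is **.*.*.****.*, still not uniform .

no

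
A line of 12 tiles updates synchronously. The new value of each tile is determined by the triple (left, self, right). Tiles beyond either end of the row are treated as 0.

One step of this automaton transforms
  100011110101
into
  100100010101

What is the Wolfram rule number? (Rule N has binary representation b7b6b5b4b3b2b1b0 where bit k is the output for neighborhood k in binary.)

70

position 5: 111 → 0  (bit 7 = 0)
position 7: 110 → 1  (bit 6 = 1)
position 8: 101 → 0  (bit 5 = 0)
position 1: 100 → 0  (bit 4 = 0)
position 4: 011 → 0  (bit 3 = 0)
position 0: 010 → 1  (bit 2 = 1)
position 3: 001 → 1  (bit 1 = 1)
position 2: 000 → 0  (bit 0 = 0)
bits b7..b0 = 01000110 = 70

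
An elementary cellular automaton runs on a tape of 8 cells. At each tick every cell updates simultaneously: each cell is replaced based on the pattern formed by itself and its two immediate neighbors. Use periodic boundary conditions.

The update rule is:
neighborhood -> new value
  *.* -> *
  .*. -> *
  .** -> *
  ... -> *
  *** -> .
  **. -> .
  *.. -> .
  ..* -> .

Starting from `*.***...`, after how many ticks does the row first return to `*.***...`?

4

***...*.
*...*.**
..*.***.
*.***...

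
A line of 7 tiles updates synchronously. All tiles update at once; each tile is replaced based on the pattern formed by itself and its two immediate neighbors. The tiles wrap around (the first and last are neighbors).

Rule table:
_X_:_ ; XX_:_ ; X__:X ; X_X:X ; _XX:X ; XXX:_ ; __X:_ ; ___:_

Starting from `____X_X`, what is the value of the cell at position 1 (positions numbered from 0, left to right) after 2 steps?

X____X_
_X____X
position 1 holds X

X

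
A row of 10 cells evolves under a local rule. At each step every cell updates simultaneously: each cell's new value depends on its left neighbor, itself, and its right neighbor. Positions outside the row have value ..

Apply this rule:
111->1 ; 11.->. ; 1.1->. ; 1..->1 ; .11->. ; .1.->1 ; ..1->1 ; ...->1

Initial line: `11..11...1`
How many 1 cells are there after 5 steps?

6

..11..1111
11..11.11.
..11.....1
11..111111
..11.1111.
count of 1: 6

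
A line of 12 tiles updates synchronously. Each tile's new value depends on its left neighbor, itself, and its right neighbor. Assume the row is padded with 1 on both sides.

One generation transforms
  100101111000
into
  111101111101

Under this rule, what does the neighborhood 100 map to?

At position 1 the neighborhood is 100; the next row has 1 there.

1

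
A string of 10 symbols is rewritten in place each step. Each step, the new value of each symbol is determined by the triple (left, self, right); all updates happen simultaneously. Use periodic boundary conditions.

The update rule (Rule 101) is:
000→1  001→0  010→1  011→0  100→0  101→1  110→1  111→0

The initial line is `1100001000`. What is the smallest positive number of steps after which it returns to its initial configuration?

15

0101101010
0110111110
0011000010
1001011010
1001101111
1000110000
1010010110
1110011011
0010001100
1010100101
1111100110
0000100011
0110101001
1011111001
1100001000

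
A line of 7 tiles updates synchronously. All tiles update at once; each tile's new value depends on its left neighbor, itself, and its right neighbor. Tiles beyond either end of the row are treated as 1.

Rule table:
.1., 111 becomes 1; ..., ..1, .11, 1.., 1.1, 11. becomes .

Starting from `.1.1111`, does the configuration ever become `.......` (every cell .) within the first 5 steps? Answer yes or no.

no

.1..111
.1...11
.1....1
.1.....
.1.....
step 5 is .1....., still not uniform .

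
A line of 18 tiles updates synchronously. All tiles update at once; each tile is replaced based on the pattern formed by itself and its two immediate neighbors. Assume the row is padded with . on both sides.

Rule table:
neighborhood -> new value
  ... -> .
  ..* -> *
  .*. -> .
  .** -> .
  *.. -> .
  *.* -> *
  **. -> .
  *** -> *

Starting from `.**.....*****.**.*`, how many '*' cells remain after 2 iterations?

iteration 1: *......*.***.*..*.
iteration 2: ......*.*.*.*..*..
count of *: 5

5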